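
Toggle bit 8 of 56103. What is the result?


56103 ^ (1 << 8) = 56103 ^ 256 = 55847

55847


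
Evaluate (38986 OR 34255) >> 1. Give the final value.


Step 1: 38986 | 34255 = 40399
Step 2: 40399 >> 1 = 20199

20199


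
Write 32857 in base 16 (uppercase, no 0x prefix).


32857 = 8059 hex

8059


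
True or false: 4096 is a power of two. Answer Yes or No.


0b1000000000000. Only one bit set => Yes

Yes


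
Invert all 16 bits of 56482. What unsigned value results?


56482 ^ 65535 = 9053

9053


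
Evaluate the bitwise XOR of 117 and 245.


0b1110101 ^ 0b11110101 = 0b10000000 = 128

128


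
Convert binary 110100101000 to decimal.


110100101000 in decimal = 3368

3368


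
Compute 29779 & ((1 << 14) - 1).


29779 & 16383 = 13395

13395


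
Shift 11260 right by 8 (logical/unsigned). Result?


0b10101111111100 >> 8 = 0b101011 = 43

43


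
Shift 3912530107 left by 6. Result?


0b11101001001101000111100010111011 << 6 = 0b11101001001101000111100010111011000000 = 250401926848

250401926848


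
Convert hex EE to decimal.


EE hex = 238 decimal

238


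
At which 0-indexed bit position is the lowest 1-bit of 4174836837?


0b11111000110101101111010001100101. Lowest set bit at position 0

0


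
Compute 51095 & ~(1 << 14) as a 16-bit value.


51095 & ~(1 << 14) = 34711

34711


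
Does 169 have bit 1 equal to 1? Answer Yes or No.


0b10101001, bit 1 = 0. No

No


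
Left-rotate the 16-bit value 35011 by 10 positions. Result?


Rotate 0b1000100011000011 left by 10 (16-bit) = 0b111000100011 = 3619

3619


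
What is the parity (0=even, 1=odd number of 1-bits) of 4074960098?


0b11110010111000101111010011100010 has 18 ones => parity 0

0


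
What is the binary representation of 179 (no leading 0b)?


179 = 10110011 in binary

10110011


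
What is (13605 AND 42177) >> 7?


Step 1: 13605 & 42177 = 9217
Step 2: 9217 >> 7 = 72

72


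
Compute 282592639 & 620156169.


0b10000110110000000010101111111 & 0b100100111101101101010100001001 = 0b110100000000010100001001 = 13632777

13632777


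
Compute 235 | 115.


0b11101011 | 0b1110011 = 0b11111011 = 251

251


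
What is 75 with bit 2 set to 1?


75 | (1 << 2) = 75 | 4 = 79

79


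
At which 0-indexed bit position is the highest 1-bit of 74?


0b1001010. Highest set bit at position 6

6


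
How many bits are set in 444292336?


0b11010011110110101110011110000 has 17 set bits

17


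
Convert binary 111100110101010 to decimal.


111100110101010 in decimal = 31146

31146


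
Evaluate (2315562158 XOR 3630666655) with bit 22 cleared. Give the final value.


Step 1: 2315562158 ^ 3630666655 = 1382235953
Step 2: 1382235953 & ~(1 << 22) = 1378041649

1378041649


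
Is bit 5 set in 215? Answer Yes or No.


0b11010111, bit 5 = 0. No

No


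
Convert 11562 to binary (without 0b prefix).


11562 = 10110100101010 in binary

10110100101010


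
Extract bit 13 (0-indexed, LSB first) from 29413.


0b111001011100101, position 13 = 1

1


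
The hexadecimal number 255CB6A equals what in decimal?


255CB6A hex = 39177066 decimal

39177066


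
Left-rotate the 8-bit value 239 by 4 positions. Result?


Rotate 0b11101111 left by 4 (8-bit) = 0b11111110 = 254

254


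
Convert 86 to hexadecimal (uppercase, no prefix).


86 = 56 hex

56


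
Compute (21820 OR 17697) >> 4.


Step 1: 21820 | 17697 = 21821
Step 2: 21821 >> 4 = 1363

1363


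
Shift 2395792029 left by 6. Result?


0b10001110110011001110001010011101 << 6 = 0b10001110110011001110001010011101000000 = 153330689856

153330689856


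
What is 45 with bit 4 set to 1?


45 | (1 << 4) = 45 | 16 = 61

61


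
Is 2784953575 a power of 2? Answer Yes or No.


0b10100101111111110000010011100111. Multiple bits set => No

No


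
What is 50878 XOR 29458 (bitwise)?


0b1100011010111110 ^ 0b111001100010010 = 0b1011010110101100 = 46508

46508


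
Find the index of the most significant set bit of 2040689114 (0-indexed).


0b1111001101000100111000111011010. Highest set bit at position 30

30


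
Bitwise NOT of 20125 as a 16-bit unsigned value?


~0b100111010011101 = 0b1011000101100010 = 45410 (16-bit unsigned)

45410


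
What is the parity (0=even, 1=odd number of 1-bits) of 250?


0b11111010 has 6 ones => parity 0

0


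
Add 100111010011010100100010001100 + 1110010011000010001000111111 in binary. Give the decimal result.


100111010011010100100010001100 + 1110010011000010001000111111 = 110101100110010110101011001011 = 899246795

899246795


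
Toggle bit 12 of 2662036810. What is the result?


2662036810 ^ (1 << 12) = 2662036810 ^ 4096 = 2662032714

2662032714


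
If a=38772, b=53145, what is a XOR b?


38772 ^ 53145 = 22765

22765


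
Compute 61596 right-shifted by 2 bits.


0b1111000010011100 >> 2 = 0b11110000100111 = 15399

15399


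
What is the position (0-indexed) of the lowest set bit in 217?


0b11011001. Lowest set bit at position 0

0


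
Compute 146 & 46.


0b10010010 & 0b101110 = 0b10 = 2

2


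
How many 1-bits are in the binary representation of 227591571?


0b1101100100001100010110010011 has 13 set bits

13


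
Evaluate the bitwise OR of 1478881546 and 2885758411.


0b1011000001001011111000100001010 | 0b10101100000000010010110111001011 = 0b11111100001001011111110111001011 = 4230348235

4230348235


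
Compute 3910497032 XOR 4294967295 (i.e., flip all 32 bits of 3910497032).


3910497032 ^ 4294967295 = 384470263

384470263


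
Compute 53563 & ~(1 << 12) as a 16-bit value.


53563 & ~(1 << 12) = 49467

49467


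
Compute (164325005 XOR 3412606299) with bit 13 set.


Step 1: 164325005 ^ 3412606299 = 3265485782
Step 2: 3265485782 | (1 << 13) = 3265485782 | 8192 = 3265493974

3265493974


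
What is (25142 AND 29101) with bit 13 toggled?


Step 1: 25142 & 29101 = 24612
Step 2: 24612 ^ (1 << 13) = 24612 ^ 8192 = 16420

16420


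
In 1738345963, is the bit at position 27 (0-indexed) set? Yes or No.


0b1100111100111010000110111101011, bit 27 = 0. No

No


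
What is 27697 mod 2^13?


27697 & 8191 = 3121

3121


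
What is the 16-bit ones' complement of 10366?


10366 ^ 65535 = 55169

55169


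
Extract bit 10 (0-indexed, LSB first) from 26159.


0b110011000101111, position 10 = 1

1


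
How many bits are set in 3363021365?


0b11001000011100111010001000110101 has 15 set bits

15


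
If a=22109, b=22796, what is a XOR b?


22109 ^ 22796 = 3921

3921


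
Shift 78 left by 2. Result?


0b1001110 << 2 = 0b100111000 = 312

312


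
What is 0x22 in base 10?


22 hex = 34 decimal

34


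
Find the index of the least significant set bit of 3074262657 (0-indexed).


0b10110111001111011000011010000001. Lowest set bit at position 0

0


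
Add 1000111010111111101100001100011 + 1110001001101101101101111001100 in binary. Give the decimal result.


1000111010111111101100001100011 + 1110001001101101101101111001100 = 10111000100101101011010000101111 = 3096884271

3096884271


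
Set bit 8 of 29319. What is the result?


29319 | (1 << 8) = 29319 | 256 = 29575

29575


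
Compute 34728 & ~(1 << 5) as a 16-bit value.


34728 & ~(1 << 5) = 34696

34696


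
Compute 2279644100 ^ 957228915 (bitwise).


0b10000111111000001001101111000100 ^ 0b111001000011100010011101110011 = 0b10111110111011101011110010110111 = 3203316919

3203316919


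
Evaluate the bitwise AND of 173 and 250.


0b10101101 & 0b11111010 = 0b10101000 = 168

168


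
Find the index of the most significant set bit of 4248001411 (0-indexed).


0b11111101001100110101101110000011. Highest set bit at position 31

31


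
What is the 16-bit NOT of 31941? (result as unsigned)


~0b111110011000101 = 0b1000001100111010 = 33594 (16-bit unsigned)

33594


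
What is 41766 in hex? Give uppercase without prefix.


41766 = A326 hex

A326


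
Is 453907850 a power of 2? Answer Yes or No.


0b11011000011100001010110001010. Multiple bits set => No

No


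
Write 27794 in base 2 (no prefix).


27794 = 110110010010010 in binary

110110010010010


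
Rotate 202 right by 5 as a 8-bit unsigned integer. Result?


Rotate 0b11001010 right by 5 (8-bit) = 0b1010110 = 86

86


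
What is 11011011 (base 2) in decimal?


11011011 in decimal = 219

219


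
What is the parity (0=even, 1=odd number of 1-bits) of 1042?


0b10000010010 has 3 ones => parity 1

1


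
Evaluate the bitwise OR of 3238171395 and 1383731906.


0b11000001000000101001001100000011 | 0b1010010011110100001001011000010 = 0b11010011011110101001001111000011 = 3548025795

3548025795


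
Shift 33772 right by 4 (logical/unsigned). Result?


0b1000001111101100 >> 4 = 0b100000111110 = 2110

2110


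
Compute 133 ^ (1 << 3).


133 ^ (1 << 3) = 133 ^ 8 = 141

141


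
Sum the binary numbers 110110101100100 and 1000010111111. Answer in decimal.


110110101100100 + 1000010111111 = 111111000100011 = 32291

32291


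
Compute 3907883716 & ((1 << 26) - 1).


3907883716 & 67108863 = 15569604

15569604


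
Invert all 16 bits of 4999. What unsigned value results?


4999 ^ 65535 = 60536

60536


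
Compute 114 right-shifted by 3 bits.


0b1110010 >> 3 = 0b1110 = 14

14


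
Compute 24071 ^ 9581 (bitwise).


0b101111000000111 ^ 0b10010101101101 = 0b111101101101010 = 31594

31594


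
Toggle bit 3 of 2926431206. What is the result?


2926431206 ^ (1 << 3) = 2926431206 ^ 8 = 2926431214

2926431214


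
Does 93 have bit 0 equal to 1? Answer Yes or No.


0b1011101, bit 0 = 1. Yes

Yes


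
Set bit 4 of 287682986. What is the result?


287682986 | (1 << 4) = 287682986 | 16 = 287683002

287683002


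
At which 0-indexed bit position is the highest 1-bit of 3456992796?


0b11001110000011011000011000011100. Highest set bit at position 31

31


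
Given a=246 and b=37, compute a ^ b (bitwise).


246 ^ 37 = 211

211


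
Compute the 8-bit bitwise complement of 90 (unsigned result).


~0b1011010 = 0b10100101 = 165 (8-bit unsigned)

165


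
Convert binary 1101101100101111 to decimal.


1101101100101111 in decimal = 56111

56111


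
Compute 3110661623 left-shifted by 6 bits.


0b10111001011010001110110111110111 << 6 = 0b10111001011010001110110111110111000000 = 199082343872

199082343872


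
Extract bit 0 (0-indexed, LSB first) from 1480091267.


0b1011000001110000110011010000011, position 0 = 1

1


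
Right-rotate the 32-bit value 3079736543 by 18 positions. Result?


Rotate 0b10110111100100010000110011011111 right by 18 (32-bit) = 0b1000011001101111110110111100100 = 1127738852

1127738852


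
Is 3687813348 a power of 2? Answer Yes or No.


0b11011011110011111001000011100100. Multiple bits set => No

No


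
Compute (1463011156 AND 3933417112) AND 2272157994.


Step 1: 1463011156 & 3933417112 = 1110640144
Step 2: 1110640144 & 2272157994 = 35782656

35782656


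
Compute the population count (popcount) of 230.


0b11100110 has 5 set bits

5


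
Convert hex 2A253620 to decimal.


2A253620 hex = 707081760 decimal

707081760


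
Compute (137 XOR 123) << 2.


Step 1: 137 ^ 123 = 242
Step 2: 242 << 2 = 968

968


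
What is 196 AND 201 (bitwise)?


0b11000100 & 0b11001001 = 0b11000000 = 192

192


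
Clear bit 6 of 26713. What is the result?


26713 & ~(1 << 6) = 26649

26649


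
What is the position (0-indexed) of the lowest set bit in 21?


0b10101. Lowest set bit at position 0

0


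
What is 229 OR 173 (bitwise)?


0b11100101 | 0b10101101 = 0b11101101 = 237

237


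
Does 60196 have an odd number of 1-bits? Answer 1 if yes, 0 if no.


0b1110101100100100 has 8 ones => parity 0

0


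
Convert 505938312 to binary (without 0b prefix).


505938312 = 11110001010000000000110001000 in binary

11110001010000000000110001000


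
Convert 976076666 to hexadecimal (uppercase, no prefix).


976076666 = 3A2DBF7A hex

3A2DBF7A


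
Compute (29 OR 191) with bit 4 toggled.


Step 1: 29 | 191 = 191
Step 2: 191 ^ (1 << 4) = 191 ^ 16 = 175

175


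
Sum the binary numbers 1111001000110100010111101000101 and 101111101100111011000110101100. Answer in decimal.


1111001000110100010111101000101 + 101111101100111011000110101100 = 10101000110011011110000011110001 = 2832064753

2832064753


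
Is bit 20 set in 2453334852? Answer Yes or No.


0b10010010001110101110101101000100, bit 20 = 1. Yes

Yes


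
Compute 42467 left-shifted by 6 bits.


0b1010010111100011 << 6 = 0b1010010111100011000000 = 2717888

2717888


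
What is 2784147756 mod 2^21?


2784147756 & 2097151 = 1227052

1227052


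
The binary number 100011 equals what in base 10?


100011 in decimal = 35

35


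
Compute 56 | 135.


0b111000 | 0b10000111 = 0b10111111 = 191

191


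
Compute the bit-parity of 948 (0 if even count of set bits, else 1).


0b1110110100 has 6 ones => parity 0

0


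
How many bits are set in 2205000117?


0b10000011011011011010000110110101 has 16 set bits

16


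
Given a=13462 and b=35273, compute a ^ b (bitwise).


13462 ^ 35273 = 48479

48479


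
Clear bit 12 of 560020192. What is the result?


560020192 & ~(1 << 12) = 560016096

560016096


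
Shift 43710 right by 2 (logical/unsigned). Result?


0b1010101010111110 >> 2 = 0b10101010101111 = 10927

10927


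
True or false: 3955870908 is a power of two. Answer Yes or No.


0b11101011110010011100110010111100. Multiple bits set => No

No


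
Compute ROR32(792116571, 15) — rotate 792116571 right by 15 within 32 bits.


Rotate 0b101111001101101011110101011011 right by 15 (32-bit) = 0b1111010101101100101111001101101 = 2058772077

2058772077


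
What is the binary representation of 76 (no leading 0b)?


76 = 1001100 in binary

1001100


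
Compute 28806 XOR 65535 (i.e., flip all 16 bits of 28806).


28806 ^ 65535 = 36729

36729


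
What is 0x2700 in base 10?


2700 hex = 9984 decimal

9984


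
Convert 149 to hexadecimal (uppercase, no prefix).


149 = 95 hex

95


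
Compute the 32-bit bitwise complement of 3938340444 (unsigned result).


~0b11101010101111100100111001011100 = 0b10101010000011011000110100011 = 356626851 (32-bit unsigned)

356626851


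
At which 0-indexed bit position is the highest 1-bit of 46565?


0b1011010111100101. Highest set bit at position 15

15


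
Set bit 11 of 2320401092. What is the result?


2320401092 | (1 << 11) = 2320401092 | 2048 = 2320403140

2320403140


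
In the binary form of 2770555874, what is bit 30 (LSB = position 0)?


0b10100101001000110101001111100010, position 30 = 0

0


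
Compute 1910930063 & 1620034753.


0b1110001111001100111101010001111 & 0b1100000100011111100010011000001 = 0b1100000100001100100000010000001 = 1619411073

1619411073


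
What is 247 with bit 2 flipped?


247 ^ (1 << 2) = 247 ^ 4 = 243

243


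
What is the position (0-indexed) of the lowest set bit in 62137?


0b1111001010111001. Lowest set bit at position 0

0


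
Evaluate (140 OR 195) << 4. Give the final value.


Step 1: 140 | 195 = 207
Step 2: 207 << 4 = 3312

3312


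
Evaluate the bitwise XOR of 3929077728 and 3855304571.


0b11101010001100001111011111100000 ^ 0b11100101110010110100011101111011 = 0b1111111110111011000010011011 = 268152987

268152987


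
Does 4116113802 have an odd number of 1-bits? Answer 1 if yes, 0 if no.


0b11110101010101101110100110001010 has 18 ones => parity 0

0


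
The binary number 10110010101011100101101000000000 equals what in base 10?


10110010101011100101101000000000 in decimal = 2997770752

2997770752


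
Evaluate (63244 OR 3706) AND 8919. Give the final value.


Step 1: 63244 | 3706 = 65406
Step 2: 65406 & 8919 = 8790

8790


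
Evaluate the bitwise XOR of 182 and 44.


0b10110110 ^ 0b101100 = 0b10011010 = 154

154


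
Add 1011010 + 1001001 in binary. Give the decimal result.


1011010 + 1001001 = 10100011 = 163

163


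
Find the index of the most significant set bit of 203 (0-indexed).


0b11001011. Highest set bit at position 7

7


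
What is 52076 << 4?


0b1100101101101100 << 4 = 0b11001011011011000000 = 833216

833216


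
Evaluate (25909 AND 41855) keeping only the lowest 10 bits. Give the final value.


Step 1: 25909 & 41855 = 8501
Step 2: 8501 & 1023 = 309

309


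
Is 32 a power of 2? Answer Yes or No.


0b100000. Only one bit set => Yes

Yes


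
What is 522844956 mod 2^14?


522844956 & 16383 = 15132

15132


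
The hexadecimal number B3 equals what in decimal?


B3 hex = 179 decimal

179


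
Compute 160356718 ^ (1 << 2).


160356718 ^ (1 << 2) = 160356718 ^ 4 = 160356714

160356714


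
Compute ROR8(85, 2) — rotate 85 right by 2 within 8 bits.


Rotate 0b1010101 right by 2 (8-bit) = 0b1010101 = 85

85


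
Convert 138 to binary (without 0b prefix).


138 = 10001010 in binary

10001010


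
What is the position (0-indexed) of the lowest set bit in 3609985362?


0b11010111001011000000000101010010. Lowest set bit at position 1

1


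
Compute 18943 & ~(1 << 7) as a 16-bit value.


18943 & ~(1 << 7) = 18815

18815


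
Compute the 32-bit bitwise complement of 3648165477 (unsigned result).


~0b11011001011100101001011001100101 = 0b100110100011010110100110011010 = 646801818 (32-bit unsigned)

646801818


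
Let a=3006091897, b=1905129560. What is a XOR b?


3006091897 ^ 1905129560 = 3265309217

3265309217


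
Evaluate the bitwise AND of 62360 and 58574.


0b1111001110011000 & 0b1110010011001110 = 0b1110000010001000 = 57480

57480


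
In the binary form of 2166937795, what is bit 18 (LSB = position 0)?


0b10000001001010001101100011000011, position 18 = 0

0


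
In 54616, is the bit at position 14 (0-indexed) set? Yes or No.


0b1101010101011000, bit 14 = 1. Yes

Yes


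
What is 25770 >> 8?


0b110010010101010 >> 8 = 0b1100100 = 100

100


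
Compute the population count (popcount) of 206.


0b11001110 has 5 set bits

5


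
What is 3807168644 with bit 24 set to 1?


3807168644 | (1 << 24) = 3807168644 | 16777216 = 3823945860

3823945860


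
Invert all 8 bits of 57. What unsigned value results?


57 ^ 255 = 198

198


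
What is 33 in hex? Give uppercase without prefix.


33 = 21 hex

21


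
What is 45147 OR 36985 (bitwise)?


0b1011000001011011 | 0b1001000001111001 = 0b1011000001111011 = 45179

45179


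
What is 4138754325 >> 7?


0b11110110101100000110000100010101 >> 7 = 0b1111011010110000011000010 = 32334018

32334018


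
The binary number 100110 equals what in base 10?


100110 in decimal = 38

38


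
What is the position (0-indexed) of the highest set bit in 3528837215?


0b11010010010101011100100001011111. Highest set bit at position 31

31


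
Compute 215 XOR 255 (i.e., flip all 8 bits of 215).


215 ^ 255 = 40

40


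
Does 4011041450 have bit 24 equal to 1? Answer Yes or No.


0b11101111000100111010001010101010, bit 24 = 1. Yes

Yes


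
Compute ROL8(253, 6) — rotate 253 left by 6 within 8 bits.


Rotate 0b11111101 left by 6 (8-bit) = 0b1111111 = 127

127


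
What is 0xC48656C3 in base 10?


C48656C3 hex = 3297138371 decimal

3297138371


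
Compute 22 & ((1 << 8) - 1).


22 & 255 = 22

22


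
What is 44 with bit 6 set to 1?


44 | (1 << 6) = 44 | 64 = 108

108


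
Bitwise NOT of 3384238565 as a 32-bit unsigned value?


~0b11001001101101110110000111100101 = 0b110110010010001001111000011010 = 910728730 (32-bit unsigned)

910728730


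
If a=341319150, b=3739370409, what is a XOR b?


341319150 ^ 3739370409 = 3401211463

3401211463


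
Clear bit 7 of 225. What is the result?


225 & ~(1 << 7) = 97

97


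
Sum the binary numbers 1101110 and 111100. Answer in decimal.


1101110 + 111100 = 10101010 = 170

170


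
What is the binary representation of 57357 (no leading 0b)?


57357 = 1110000000001101 in binary

1110000000001101


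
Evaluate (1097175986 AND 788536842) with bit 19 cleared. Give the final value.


Step 1: 1097175986 & 788536842 = 16781826
Step 2: 16781826 & ~(1 << 19) = 16781826

16781826


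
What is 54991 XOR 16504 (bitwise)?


0b1101011011001111 ^ 0b100000001111000 = 0b1001011010110111 = 38583

38583


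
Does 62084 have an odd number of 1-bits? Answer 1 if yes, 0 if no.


0b1111001010000100 has 7 ones => parity 1

1


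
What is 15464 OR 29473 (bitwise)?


0b11110001101000 | 0b111001100100001 = 0b111111101101001 = 32617

32617


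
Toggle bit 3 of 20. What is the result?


20 ^ (1 << 3) = 20 ^ 8 = 28

28


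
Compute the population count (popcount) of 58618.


0b1110010011111010 has 10 set bits

10


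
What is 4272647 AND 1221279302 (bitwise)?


0b10000010011001000000111 & 0b1001000110010110011111001000110 = 0b10000010011001000000110 = 4272646

4272646


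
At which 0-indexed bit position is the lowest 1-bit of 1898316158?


0b1110001001001100000000101111110. Lowest set bit at position 1

1


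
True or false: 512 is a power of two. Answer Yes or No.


0b1000000000. Only one bit set => Yes

Yes


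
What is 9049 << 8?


0b10001101011001 << 8 = 0b1000110101100100000000 = 2316544

2316544


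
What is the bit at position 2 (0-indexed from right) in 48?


0b110000, position 2 = 0

0


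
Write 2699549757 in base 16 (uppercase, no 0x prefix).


2699549757 = A0E7DC3D hex

A0E7DC3D


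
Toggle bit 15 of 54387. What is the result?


54387 ^ (1 << 15) = 54387 ^ 32768 = 21619

21619


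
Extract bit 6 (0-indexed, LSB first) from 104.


0b1101000, position 6 = 1

1


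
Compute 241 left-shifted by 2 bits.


0b11110001 << 2 = 0b1111000100 = 964

964


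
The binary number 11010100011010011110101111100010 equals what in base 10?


11010100011010011110101111100010 in decimal = 3563711458

3563711458


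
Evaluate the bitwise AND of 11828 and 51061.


0b10111000110100 & 0b1100011101110101 = 0b11000110100 = 1588

1588


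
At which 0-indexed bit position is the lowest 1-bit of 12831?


0b11001000011111. Lowest set bit at position 0

0


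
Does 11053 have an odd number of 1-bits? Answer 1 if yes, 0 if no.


0b10101100101101 has 8 ones => parity 0

0


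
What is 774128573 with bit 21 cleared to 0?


774128573 & ~(1 << 21) = 772031421

772031421


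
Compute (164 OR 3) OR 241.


Step 1: 164 | 3 = 167
Step 2: 167 | 241 = 247

247


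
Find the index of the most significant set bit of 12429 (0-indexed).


0b11000010001101. Highest set bit at position 13

13


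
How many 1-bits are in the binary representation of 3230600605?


0b11000000100011110000110110011101 has 15 set bits

15


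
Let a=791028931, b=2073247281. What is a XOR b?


791028931 ^ 2073247281 = 1421155058

1421155058


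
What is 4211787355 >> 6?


0b11111011000010101100011001011011 >> 6 = 0b11111011000010101100011001 = 65809177

65809177


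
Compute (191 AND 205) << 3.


Step 1: 191 & 205 = 141
Step 2: 141 << 3 = 1128

1128


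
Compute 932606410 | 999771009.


0b110111100101100111000111001010 | 0b111011100101110100101110000001 = 0b111111100101110111101111001011 = 1066892235

1066892235


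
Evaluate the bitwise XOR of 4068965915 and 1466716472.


0b11110010100001110111111000011011 ^ 0b1010111011011000101000100111000 = 0b10100101111010110010111100100011 = 2783653667

2783653667


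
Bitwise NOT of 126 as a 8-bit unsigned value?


~0b1111110 = 0b10000001 = 129 (8-bit unsigned)

129


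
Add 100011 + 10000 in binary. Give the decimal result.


100011 + 10000 = 110011 = 51

51


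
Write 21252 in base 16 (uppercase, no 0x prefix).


21252 = 5304 hex

5304


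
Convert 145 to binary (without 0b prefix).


145 = 10010001 in binary

10010001


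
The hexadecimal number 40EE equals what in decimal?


40EE hex = 16622 decimal

16622


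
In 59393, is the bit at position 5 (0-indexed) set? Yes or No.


0b1110100000000001, bit 5 = 0. No

No


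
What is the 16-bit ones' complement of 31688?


31688 ^ 65535 = 33847

33847


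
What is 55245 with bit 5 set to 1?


55245 | (1 << 5) = 55245 | 32 = 55277

55277


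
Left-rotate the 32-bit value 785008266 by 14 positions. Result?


Rotate 0b101110110010100100011010001010 left by 14 (32-bit) = 0b10010001101000101000101110110010 = 2443348914

2443348914


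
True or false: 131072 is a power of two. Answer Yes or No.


0b100000000000000000. Only one bit set => Yes

Yes


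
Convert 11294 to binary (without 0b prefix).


11294 = 10110000011110 in binary

10110000011110


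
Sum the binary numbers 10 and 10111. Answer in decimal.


10 + 10111 = 11001 = 25

25


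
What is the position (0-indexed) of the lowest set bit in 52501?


0b1100110100010101. Lowest set bit at position 0

0


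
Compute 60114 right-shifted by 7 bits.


0b1110101011010010 >> 7 = 0b111010101 = 469

469


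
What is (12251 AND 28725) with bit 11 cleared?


Step 1: 12251 & 28725 = 8209
Step 2: 8209 & ~(1 << 11) = 8209

8209


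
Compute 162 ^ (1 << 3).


162 ^ (1 << 3) = 162 ^ 8 = 170

170


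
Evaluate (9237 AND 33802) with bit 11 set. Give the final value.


Step 1: 9237 & 33802 = 1024
Step 2: 1024 | (1 << 11) = 1024 | 2048 = 3072

3072


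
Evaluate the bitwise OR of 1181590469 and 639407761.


0b1000110011011011010001111000101 | 0b100110000111001001011010010001 = 0b1100110011111011011011111010101 = 1719515093

1719515093


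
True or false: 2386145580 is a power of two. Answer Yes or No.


0b10001110001110011011000100101100. Multiple bits set => No

No


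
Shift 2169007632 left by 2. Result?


0b10000001010010000110111000010000 << 2 = 0b1000000101001000011011100001000000 = 8676030528

8676030528


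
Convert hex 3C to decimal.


3C hex = 60 decimal

60


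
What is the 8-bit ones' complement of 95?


95 ^ 255 = 160

160


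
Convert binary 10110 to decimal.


10110 in decimal = 22

22


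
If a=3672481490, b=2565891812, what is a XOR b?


3672481490 ^ 2565891812 = 1108736054

1108736054


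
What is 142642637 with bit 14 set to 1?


142642637 | (1 << 14) = 142642637 | 16384 = 142659021

142659021


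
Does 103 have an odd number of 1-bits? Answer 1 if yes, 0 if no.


0b1100111 has 5 ones => parity 1

1


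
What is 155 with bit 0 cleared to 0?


155 & ~(1 << 0) = 154

154


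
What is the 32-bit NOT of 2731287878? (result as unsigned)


~0b10100010110011000010010101000110 = 0b1011101001100111101101010111001 = 1563679417 (32-bit unsigned)

1563679417


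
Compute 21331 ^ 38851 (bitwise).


0b101001101010011 ^ 0b1001011111000011 = 0b1100010010010000 = 50320

50320


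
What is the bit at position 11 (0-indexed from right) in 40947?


0b1001111111110011, position 11 = 1

1


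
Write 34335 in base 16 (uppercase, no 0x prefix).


34335 = 861F hex

861F


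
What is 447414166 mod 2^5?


447414166 & 31 = 22

22


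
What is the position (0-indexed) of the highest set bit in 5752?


0b1011001111000. Highest set bit at position 12

12


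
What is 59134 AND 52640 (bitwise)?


0b1110011011111110 & 0b1100110110100000 = 0b1100010010100000 = 50336

50336


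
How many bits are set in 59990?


0b1110101001010110 has 9 set bits

9


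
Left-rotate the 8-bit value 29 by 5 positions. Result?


Rotate 0b11101 left by 5 (8-bit) = 0b10100011 = 163

163


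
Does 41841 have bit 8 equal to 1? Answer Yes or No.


0b1010001101110001, bit 8 = 1. Yes

Yes


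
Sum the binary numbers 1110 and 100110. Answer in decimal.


1110 + 100110 = 110100 = 52

52


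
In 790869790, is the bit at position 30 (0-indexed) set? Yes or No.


0b101111001000111011011100011110, bit 30 = 0. No

No


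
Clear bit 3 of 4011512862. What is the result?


4011512862 & ~(1 << 3) = 4011512854

4011512854


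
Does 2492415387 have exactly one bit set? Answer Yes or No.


0b10010100100011110011110110011011. Multiple bits set => No

No


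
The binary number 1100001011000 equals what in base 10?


1100001011000 in decimal = 6232

6232


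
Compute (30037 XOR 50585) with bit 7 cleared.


Step 1: 30037 ^ 50585 = 45260
Step 2: 45260 & ~(1 << 7) = 45132

45132


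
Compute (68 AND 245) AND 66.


Step 1: 68 & 245 = 68
Step 2: 68 & 66 = 64

64


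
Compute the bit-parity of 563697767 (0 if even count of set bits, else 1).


0b100001100110010101100001100111 has 14 ones => parity 0

0


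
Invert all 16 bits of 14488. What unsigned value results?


14488 ^ 65535 = 51047

51047


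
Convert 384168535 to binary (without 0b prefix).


384168535 = 10110111001011111001001010111 in binary

10110111001011111001001010111


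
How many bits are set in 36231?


0b1000110110000111 has 8 set bits

8


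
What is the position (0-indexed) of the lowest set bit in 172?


0b10101100. Lowest set bit at position 2

2


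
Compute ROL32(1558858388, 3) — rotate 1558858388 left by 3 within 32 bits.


Rotate 0b1011100111010100100101010010100 left by 3 (32-bit) = 0b11100111010100100101010010100010 = 3880932514

3880932514


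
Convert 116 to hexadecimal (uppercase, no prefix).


116 = 74 hex

74


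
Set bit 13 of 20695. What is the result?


20695 | (1 << 13) = 20695 | 8192 = 28887

28887


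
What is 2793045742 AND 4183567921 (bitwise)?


0b10100110011110100111111011101110 & 0b11111001010111000010111000110001 = 0b10100000010110000010111000100000 = 2690133536

2690133536


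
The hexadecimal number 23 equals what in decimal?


23 hex = 35 decimal

35


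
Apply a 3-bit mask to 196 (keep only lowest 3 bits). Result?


196 & 7 = 4

4


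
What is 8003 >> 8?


0b1111101000011 >> 8 = 0b11111 = 31

31


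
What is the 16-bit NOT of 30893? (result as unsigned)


~0b111100010101101 = 0b1000011101010010 = 34642 (16-bit unsigned)

34642


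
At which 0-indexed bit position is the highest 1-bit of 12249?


0b10111111011001. Highest set bit at position 13

13


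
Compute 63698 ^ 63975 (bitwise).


0b1111100011010010 ^ 0b1111100111100111 = 0b100110101 = 309

309


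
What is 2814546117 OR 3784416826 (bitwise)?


0b10100111110000101001000011000101 | 0b11100001100100011001111000111010 = 0b11100111110100111001111011111111 = 3889405695

3889405695


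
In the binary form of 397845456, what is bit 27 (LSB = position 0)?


0b10111101101101010001111010000, position 27 = 0

0


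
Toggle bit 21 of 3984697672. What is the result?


3984697672 ^ (1 << 21) = 3984697672 ^ 2097152 = 3986794824

3986794824


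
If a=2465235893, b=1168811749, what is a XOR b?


2465235893 ^ 1168811749 = 3613009232

3613009232


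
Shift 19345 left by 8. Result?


0b100101110010001 << 8 = 0b10010111001000100000000 = 4952320

4952320


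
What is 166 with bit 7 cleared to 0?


166 & ~(1 << 7) = 38

38


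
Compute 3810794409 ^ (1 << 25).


3810794409 ^ (1 << 25) = 3810794409 ^ 33554432 = 3777239977

3777239977


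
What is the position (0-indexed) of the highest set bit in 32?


0b100000. Highest set bit at position 5

5


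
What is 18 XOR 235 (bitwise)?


0b10010 ^ 0b11101011 = 0b11111001 = 249

249


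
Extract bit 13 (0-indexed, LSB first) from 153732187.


0b1001001010011100010001011011, position 13 = 0

0


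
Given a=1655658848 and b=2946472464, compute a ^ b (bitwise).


1655658848 ^ 2946472464 = 3442525040

3442525040


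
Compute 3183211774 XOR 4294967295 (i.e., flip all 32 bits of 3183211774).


3183211774 ^ 4294967295 = 1111755521

1111755521


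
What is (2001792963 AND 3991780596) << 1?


Step 1: 2001792963 & 3991780596 = 1698737344
Step 2: 1698737344 << 1 = 3397474688

3397474688


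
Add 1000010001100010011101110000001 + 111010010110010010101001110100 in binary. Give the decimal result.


1000010001100010011101110000001 + 111010010110010010101001110100 = 1111100100010100110010111110101 = 2089444853

2089444853


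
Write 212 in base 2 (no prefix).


212 = 11010100 in binary

11010100


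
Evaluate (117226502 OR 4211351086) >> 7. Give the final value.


Step 1: 117226502 | 4211351086 = 4294753838
Step 2: 4294753838 >> 7 = 33552764

33552764


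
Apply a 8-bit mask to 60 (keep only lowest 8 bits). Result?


60 & 255 = 60

60


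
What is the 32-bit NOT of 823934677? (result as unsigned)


~0b110001000111000011111011010101 = 0b11001110111000111100000100101010 = 3471032618 (32-bit unsigned)

3471032618


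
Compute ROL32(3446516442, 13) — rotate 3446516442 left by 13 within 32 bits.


Rotate 0b11001101011011011010101011011010 left by 13 (32-bit) = 0b10110101010110110101100110101101 = 3042662829

3042662829


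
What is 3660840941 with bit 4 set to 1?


3660840941 | (1 << 4) = 3660840941 | 16 = 3660840957

3660840957


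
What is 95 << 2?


0b1011111 << 2 = 0b101111100 = 380

380


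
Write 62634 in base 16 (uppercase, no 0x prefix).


62634 = F4AA hex

F4AA


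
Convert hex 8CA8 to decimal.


8CA8 hex = 36008 decimal

36008


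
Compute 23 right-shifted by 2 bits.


0b10111 >> 2 = 0b101 = 5

5


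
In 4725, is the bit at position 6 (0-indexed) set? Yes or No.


0b1001001110101, bit 6 = 1. Yes

Yes


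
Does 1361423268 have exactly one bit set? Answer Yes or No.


0b1010001001001011010101110100100. Multiple bits set => No

No


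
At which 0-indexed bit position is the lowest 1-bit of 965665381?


0b111001100011101110001001100101. Lowest set bit at position 0

0


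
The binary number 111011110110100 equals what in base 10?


111011110110100 in decimal = 30644

30644


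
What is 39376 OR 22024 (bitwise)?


0b1001100111010000 | 0b101011000001000 = 0b1101111111011000 = 57304

57304


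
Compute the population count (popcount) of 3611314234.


0b11010111010000000100100000111010 has 13 set bits

13


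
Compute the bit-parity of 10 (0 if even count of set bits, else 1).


0b1010 has 2 ones => parity 0

0


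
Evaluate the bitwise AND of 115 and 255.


0b1110011 & 0b11111111 = 0b1110011 = 115

115


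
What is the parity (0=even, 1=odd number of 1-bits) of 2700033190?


0b10100000111011110011110010100110 has 17 ones => parity 1

1


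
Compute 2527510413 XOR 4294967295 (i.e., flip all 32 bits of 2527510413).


2527510413 ^ 4294967295 = 1767456882

1767456882


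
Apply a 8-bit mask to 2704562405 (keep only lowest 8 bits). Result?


2704562405 & 255 = 229

229


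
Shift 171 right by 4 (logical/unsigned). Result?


0b10101011 >> 4 = 0b1010 = 10

10


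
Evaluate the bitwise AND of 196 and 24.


0b11000100 & 0b11000 = 0b0 = 0

0


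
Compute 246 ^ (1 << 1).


246 ^ (1 << 1) = 246 ^ 2 = 244

244


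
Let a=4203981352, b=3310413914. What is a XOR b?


4203981352 ^ 3310413914 = 1069761138

1069761138


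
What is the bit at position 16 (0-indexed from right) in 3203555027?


0b10111110111100100101111011010011, position 16 = 0

0


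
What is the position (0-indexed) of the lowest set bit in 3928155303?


0b11101010001000101110010010100111. Lowest set bit at position 0

0


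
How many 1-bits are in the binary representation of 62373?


0b1111001110100101 has 10 set bits

10


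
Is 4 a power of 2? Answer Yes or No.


0b100. Only one bit set => Yes

Yes


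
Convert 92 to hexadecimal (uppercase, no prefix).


92 = 5C hex

5C


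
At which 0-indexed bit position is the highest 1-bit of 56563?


0b1101110011110011. Highest set bit at position 15

15


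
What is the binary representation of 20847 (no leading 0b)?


20847 = 101000101101111 in binary

101000101101111


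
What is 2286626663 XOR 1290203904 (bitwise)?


0b10001000010010110010011101100111 ^ 0b1001100111001101111001100000000 = 0b11000100101011011101010001100111 = 3299726439

3299726439


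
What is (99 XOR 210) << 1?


Step 1: 99 ^ 210 = 177
Step 2: 177 << 1 = 354

354


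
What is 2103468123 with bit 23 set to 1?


2103468123 | (1 << 23) = 2103468123 | 8388608 = 2111856731

2111856731


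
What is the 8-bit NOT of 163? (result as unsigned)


~0b10100011 = 0b1011100 = 92 (8-bit unsigned)

92


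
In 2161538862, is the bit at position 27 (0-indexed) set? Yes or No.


0b10000000110101100111011100101110, bit 27 = 0. No

No


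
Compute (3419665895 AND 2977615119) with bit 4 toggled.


Step 1: 3419665895 & 2977615119 = 2169685255
Step 2: 2169685255 ^ (1 << 4) = 2169685255 ^ 16 = 2169685271

2169685271


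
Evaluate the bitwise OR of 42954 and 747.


0b1010011111001010 | 0b1011101011 = 0b1010011111101011 = 42987

42987


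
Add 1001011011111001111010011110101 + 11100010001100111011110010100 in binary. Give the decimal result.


1001011011111001111010011110101 + 11100010001100111011110010100 = 1100111110000110110110010001001 = 1740860553

1740860553


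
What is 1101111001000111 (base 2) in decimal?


1101111001000111 in decimal = 56903

56903


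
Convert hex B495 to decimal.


B495 hex = 46229 decimal

46229


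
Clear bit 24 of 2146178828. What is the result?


2146178828 & ~(1 << 24) = 2129401612

2129401612


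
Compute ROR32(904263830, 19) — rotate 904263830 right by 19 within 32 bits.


Rotate 0b110101111001011111100010010110 right by 19 (32-bit) = 0b10111111000100101100011010111100 = 3205678780

3205678780


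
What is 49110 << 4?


0b1011111111010110 << 4 = 0b10111111110101100000 = 785760

785760


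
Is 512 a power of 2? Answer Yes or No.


0b1000000000. Only one bit set => Yes

Yes


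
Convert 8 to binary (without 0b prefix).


8 = 1000 in binary

1000


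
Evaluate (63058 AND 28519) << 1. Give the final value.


Step 1: 63058 & 28519 = 26178
Step 2: 26178 << 1 = 52356

52356


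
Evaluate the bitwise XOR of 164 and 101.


0b10100100 ^ 0b1100101 = 0b11000001 = 193

193


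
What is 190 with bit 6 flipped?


190 ^ (1 << 6) = 190 ^ 64 = 254

254


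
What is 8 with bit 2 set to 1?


8 | (1 << 2) = 8 | 4 = 12

12


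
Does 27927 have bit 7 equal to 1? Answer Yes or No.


0b110110100010111, bit 7 = 0. No

No


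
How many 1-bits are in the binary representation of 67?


0b1000011 has 3 set bits

3


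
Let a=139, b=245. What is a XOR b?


139 ^ 245 = 126

126


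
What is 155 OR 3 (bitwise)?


0b10011011 | 0b11 = 0b10011011 = 155

155


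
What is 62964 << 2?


0b1111010111110100 << 2 = 0b111101011111010000 = 251856

251856
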